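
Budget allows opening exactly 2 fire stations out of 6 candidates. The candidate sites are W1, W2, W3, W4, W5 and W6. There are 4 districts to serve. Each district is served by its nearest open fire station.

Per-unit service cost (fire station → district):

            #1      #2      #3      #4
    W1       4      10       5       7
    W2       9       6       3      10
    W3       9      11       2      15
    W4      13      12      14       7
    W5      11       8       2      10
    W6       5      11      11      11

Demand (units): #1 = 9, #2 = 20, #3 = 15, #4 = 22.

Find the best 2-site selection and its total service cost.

Choose W1 and W2; total service cost 355.

With exactly 2 open, each district uses its cheapest among the chosen.
{W1, W2}: #1→W1 4·9=36, #2→W2 6·20=120, #3→W2 3·15=45, #4→W1 7·22=154. Service cost 355.
{W1, W5}: service cost 380
{W2, W4}: service cost 400
Among all 15 size-2 choices, {W1, W2} is lowest.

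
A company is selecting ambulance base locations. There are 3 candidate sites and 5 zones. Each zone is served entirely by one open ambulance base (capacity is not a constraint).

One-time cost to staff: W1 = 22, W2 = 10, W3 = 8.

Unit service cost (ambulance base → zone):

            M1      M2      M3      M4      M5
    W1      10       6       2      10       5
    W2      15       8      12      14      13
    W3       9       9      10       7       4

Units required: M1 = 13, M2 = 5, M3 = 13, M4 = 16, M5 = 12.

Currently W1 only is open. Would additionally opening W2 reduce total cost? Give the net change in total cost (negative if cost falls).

Current service cost with {W1}: 406.
Adding W2: each zone re-picks its cheapest; new service cost 406, saving 0.
Extra fixed cost: 10. Net change = 10 − 0 = 10.
(Totals: 428 → 438.)

No — net change +10 (cost rises by 10).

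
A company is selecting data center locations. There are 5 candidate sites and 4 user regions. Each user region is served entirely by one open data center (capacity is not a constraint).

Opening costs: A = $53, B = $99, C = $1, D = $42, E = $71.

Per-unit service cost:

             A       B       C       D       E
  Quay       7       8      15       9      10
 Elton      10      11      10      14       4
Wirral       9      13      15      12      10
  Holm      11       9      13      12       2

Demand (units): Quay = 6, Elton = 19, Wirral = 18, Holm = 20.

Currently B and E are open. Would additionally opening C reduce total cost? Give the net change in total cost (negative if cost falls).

No — net change +1 (cost rises by 1).

Current service cost with {B, E}: 344.
Adding C: each user region re-picks its cheapest; new service cost 344, saving 0.
Extra fixed cost: 1. Net change = 1 − 0 = 1.
(Totals: 514 → 515.)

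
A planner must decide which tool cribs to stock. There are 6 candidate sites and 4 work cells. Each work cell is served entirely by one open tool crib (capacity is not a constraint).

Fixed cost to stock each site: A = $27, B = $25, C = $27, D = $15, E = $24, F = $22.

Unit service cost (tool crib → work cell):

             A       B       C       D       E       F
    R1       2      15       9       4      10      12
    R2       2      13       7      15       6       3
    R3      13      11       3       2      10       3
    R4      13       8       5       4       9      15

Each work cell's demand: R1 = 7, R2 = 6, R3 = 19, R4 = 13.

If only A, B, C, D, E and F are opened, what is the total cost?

Each work cell is assigned to its cheapest site among the open ones.
{A, B, C, D, E, F}: R1→A 2·7=14, R2→A 2·6=12, R3→D 2·19=38, R4→D 4·13=52. Service 116; fixed 140; total 256.

Total cost: 256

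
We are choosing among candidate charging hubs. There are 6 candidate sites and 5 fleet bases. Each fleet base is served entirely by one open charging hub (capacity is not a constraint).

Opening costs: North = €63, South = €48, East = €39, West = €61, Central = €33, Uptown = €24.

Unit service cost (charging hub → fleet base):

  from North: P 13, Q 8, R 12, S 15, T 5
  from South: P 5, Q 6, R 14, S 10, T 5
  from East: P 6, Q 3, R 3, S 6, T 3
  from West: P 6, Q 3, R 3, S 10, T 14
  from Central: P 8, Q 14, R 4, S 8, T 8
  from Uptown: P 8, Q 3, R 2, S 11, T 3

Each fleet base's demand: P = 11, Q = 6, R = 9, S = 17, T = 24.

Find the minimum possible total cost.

Minimum total cost: 324

For any fixed open set, each fleet base goes to its cheapest open site; total = fixed + service.
{East}: P→East 6·11=66, Q→East 3·6=18, R→East 3·9=27, S→East 6·17=102, T→East 3·24=72. Service 285; fixed 39; total 324.
{East, Uptown}: service 276 + fixed 63 = 339
{East, Central}: P→East 6·11=66, Q→East 3·6=18, R→East 3·9=27, S→East 6·17=102, T→East 3·24=72. Service 285; fixed 72; total 357.
{North, South, East, West, Central, Uptown}: P→South 5·11=55, Q→East 3·6=18, R→Uptown 2·9=18, S→East 6·17=102, T→East 3·24=72. Service 265; fixed 268; total 533.
No other subset beats 324.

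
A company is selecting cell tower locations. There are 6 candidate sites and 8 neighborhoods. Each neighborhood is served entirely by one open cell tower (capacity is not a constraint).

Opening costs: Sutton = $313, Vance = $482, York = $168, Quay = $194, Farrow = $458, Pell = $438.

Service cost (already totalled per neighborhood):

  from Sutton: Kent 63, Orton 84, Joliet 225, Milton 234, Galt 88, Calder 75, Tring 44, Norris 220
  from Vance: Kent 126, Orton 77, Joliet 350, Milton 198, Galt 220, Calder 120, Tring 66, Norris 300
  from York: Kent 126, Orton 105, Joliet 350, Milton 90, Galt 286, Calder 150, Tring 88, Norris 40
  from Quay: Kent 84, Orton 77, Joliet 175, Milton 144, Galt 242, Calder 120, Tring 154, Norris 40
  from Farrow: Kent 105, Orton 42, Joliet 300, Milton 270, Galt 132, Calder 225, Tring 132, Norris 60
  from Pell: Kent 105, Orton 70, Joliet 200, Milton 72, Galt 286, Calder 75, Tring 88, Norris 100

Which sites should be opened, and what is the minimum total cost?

For any fixed open set, each neighborhood goes to its cheapest open site; total = fixed + service.
{Sutton, York}: Kent→Sutton 63, Orton→Sutton 84, Joliet→Sutton 225, Milton→York 90, Galt→Sutton 88, Calder→Sutton 75, Tring→Sutton 44, Norris→York 40. Service 709; fixed 481; total 1190.
{Sutton, Quay}: Kent→Sutton 63, Orton→Quay 77, Joliet→Quay 175, Milton→Quay 144, Galt→Sutton 88, Calder→Sutton 75, Tring→Sutton 44, Norris→Quay 40. Service 706; fixed 507; total 1213.
{Quay}: Kent→Quay 84, Orton→Quay 77, Joliet→Quay 175, Milton→Quay 144, Galt→Quay 242, Calder→Quay 120, Tring→Quay 154, Norris→Quay 40. Service 1036; fixed 194; total 1230.
{Sutton, Vance, York, Quay, Farrow, Pell}: service 599 + fixed 2053 = 2652
No other subset beats 1190.

Open Sutton and York; minimum total cost 1190.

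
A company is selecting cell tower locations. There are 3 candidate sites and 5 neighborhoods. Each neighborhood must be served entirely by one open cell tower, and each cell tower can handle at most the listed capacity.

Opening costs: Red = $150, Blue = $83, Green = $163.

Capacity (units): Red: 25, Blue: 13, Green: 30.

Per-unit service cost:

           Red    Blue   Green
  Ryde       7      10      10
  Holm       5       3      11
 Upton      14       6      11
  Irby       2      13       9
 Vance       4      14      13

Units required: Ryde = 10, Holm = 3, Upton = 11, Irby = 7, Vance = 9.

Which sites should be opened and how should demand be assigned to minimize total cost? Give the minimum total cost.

Minimum total cost: 599

Open {Red, Green}: Ryde→Green 10·10=100, Holm→Red 5·3=15, Upton→Green 11·11=121, Irby→Red 2·7=14, Vance→Red 4·9=36.
Loads: Red carries 19/25, Green carries 21/30. Service 286; fixed 313; total 599.
Next best feasible plan costs 617.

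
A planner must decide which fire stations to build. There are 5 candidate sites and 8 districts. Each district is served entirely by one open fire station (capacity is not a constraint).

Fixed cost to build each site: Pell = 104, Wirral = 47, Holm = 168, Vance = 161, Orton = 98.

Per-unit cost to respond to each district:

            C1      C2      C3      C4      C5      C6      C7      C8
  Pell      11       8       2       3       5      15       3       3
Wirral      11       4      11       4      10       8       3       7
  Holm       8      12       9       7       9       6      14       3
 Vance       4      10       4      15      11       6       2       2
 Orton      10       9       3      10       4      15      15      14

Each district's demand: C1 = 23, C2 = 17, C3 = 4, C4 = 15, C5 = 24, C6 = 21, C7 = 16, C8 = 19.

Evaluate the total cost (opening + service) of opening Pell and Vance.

Total cost: 862

Each district is assigned to its cheapest site among the open ones.
{Pell, Vance}: C1→Vance 4·23=92, C2→Pell 8·17=136, C3→Pell 2·4=8, C4→Pell 3·15=45, C5→Pell 5·24=120, C6→Vance 6·21=126, C7→Vance 2·16=32, C8→Vance 2·19=38. Service 597; fixed 265; total 862.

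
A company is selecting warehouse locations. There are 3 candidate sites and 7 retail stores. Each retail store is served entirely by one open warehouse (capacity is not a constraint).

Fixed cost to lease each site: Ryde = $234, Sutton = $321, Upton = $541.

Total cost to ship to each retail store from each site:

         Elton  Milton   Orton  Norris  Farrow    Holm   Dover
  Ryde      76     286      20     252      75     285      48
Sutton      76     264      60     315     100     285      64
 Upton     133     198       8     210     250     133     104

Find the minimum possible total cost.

For any fixed open set, each retail store goes to its cheapest open site; total = fixed + service.
{Ryde}: Elton→Ryde 76, Milton→Ryde 286, Orton→Ryde 20, Norris→Ryde 252, Farrow→Ryde 75, Holm→Ryde 285, Dover→Ryde 48. Service 1042; fixed 234; total 1276.
{Sutton}: service 1164 + fixed 321 = 1485
{Ryde, Upton}: service 748 + fixed 775 = 1523
{Ryde, Sutton, Upton}: service 748 + fixed 1096 = 1844
No other subset beats 1276.

Minimum total cost: 1276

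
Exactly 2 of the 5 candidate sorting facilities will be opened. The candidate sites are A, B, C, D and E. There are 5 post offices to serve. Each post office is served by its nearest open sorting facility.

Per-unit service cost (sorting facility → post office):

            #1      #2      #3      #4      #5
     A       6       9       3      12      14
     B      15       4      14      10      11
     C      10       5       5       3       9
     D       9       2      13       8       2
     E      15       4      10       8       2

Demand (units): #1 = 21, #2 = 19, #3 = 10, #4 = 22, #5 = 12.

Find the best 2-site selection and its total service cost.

Choose C and D; total service cost 367.

With exactly 2 open, each post office uses its cheapest among the chosen.
{C, D}: #1→D 9·21=189, #2→D 2·19=38, #3→C 5·10=50, #4→C 3·22=66, #5→D 2·12=24. Service cost 367.
{A, D}: service cost 394
{A, C}: service cost 425
Among all 10 size-2 choices, {C, D} is lowest.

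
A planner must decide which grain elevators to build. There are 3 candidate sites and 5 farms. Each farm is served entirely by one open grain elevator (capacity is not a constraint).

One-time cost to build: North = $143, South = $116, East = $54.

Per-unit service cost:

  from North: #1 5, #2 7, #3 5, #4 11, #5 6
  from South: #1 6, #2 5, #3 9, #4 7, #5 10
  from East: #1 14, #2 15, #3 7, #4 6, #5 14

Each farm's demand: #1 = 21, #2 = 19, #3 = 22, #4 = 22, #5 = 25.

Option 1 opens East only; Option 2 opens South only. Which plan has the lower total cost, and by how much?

Option 2 is cheaper by 330.

Option 1: {East}: #1→East 14·21=294, #2→East 15·19=285, #3→East 7·22=154, #4→East 6·22=132, #5→East 14·25=350. Service 1215; fixed 54; total 1269.
Option 2: {South}: #1→South 6·21=126, #2→South 5·19=95, #3→South 9·22=198, #4→South 7·22=154, #5→South 10·25=250. Service 823; fixed 116; total 939.
Difference: |1269 − 939| = 330.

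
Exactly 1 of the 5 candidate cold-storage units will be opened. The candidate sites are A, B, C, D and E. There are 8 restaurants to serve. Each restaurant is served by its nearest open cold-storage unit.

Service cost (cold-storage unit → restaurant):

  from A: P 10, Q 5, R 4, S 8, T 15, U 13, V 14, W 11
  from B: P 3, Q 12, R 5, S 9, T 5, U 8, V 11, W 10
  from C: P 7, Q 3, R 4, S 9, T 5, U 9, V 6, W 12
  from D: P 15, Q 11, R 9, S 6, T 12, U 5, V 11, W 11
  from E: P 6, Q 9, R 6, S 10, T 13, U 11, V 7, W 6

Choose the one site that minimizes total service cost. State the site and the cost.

With exactly 1 open, each restaurant uses its cheapest among the chosen.
{C}: P→C 7, Q→C 3, R→C 4, S→C 9, T→C 5, U→C 9, V→C 6, W→C 12. Service cost 55.
{B}: service cost 63
{E}: service cost 68
Among all 5 size-1 choices, {C} is lowest.

Choose C only; total service cost 55.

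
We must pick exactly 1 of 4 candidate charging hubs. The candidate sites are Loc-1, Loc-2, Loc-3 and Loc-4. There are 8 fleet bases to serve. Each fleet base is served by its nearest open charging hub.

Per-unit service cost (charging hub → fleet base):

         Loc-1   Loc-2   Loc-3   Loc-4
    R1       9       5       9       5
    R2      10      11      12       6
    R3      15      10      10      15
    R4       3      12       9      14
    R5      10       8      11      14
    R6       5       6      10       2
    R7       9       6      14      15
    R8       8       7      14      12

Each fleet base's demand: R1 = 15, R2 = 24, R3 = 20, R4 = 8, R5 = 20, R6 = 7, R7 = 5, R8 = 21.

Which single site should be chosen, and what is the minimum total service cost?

With exactly 1 open, each fleet base uses its cheapest among the chosen.
{Loc-2}: R1→Loc-2 5·15=75, R2→Loc-2 11·24=264, R3→Loc-2 10·20=200, R4→Loc-2 12·8=96, R5→Loc-2 8·20=160, R6→Loc-2 6·7=42, R7→Loc-2 6·5=30, R8→Loc-2 7·21=147. Service cost 1014.
{Loc-1}: service cost 1147
{Loc-4}: service cost 1252
Among all 4 size-1 choices, {Loc-2} is lowest.

Choose Loc-2 only; total service cost 1014.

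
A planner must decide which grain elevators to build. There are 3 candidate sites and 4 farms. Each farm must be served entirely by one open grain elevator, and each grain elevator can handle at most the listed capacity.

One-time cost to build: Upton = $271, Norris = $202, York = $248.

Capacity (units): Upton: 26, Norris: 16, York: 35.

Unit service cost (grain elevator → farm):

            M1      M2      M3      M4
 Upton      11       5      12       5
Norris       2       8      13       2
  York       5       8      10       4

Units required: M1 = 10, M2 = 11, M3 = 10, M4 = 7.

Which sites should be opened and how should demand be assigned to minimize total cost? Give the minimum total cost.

Open {Norris, York}: M1→Norris 2·10=20, M2→York 8·11=88, M3→York 10·10=100, M4→York 4·7=28.
Loads: Norris carries 10/16, York carries 28/35. Service 236; fixed 450; total 686.
Next best feasible plan costs 702.

Minimum total cost: 686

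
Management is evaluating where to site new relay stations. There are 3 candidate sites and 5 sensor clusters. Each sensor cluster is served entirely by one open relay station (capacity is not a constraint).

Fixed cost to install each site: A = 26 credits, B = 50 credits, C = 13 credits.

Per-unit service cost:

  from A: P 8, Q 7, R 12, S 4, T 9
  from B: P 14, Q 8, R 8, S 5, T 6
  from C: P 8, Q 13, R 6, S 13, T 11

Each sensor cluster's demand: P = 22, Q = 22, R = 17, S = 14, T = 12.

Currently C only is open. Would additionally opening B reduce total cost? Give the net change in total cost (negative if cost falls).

Yes — net change −232 (cost falls by 232).

Current service cost with {C}: 878.
Adding B: each sensor cluster re-picks its cheapest; new service cost 596, saving 282.
Extra fixed cost: 50. Net change = 50 − 282 = -232.
(Totals: 891 → 659.)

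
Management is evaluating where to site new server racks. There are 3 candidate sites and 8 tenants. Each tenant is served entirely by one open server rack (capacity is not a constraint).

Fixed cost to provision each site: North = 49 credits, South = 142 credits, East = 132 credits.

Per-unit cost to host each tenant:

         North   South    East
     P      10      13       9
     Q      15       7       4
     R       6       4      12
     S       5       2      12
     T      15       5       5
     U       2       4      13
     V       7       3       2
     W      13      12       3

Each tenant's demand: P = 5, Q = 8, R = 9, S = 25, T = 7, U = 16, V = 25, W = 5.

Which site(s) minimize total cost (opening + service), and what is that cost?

For any fixed open set, each tenant goes to its cheapest open site; total = fixed + service.
{North, East}: P→East 9·5=45, Q→East 4·8=32, R→North 6·9=54, S→North 5·25=125, T→East 5·7=35, U→North 2·16=32, V→East 2·25=50, W→East 3·5=15. Service 388; fixed 181; total 569.
{South}: P→South 13·5=65, Q→South 7·8=56, R→South 4·9=36, S→South 2·25=50, T→South 5·7=35, U→South 4·16=64, V→South 3·25=75, W→South 12·5=60. Service 441; fixed 142; total 583.
{North, South}: P→North 10·5=50, Q→South 7·8=56, R→South 4·9=36, S→South 2·25=50, T→South 5·7=35, U→North 2·16=32, V→South 3·25=75, W→South 12·5=60. Service 394; fixed 191; total 585.
{North, South, East}: service 295 + fixed 323 = 618
No other subset beats 569.

Open North and East; minimum total cost 569.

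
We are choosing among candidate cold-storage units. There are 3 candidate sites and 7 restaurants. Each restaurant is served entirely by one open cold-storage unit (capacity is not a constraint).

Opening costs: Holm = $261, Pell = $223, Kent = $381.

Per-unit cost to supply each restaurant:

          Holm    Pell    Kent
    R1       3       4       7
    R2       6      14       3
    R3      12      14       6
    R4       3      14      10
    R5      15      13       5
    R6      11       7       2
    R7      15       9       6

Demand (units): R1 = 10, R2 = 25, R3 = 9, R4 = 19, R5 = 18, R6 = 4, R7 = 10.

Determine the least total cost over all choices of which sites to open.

For any fixed open set, each restaurant goes to its cheapest open site; total = fixed + service.
{Kent}: R1→Kent 7·10=70, R2→Kent 3·25=75, R3→Kent 6·9=54, R4→Kent 10·19=190, R5→Kent 5·18=90, R6→Kent 2·4=8, R7→Kent 6·10=60. Service 547; fixed 381; total 928.
{Holm, Kent}: service 374 + fixed 642 = 1016
{Holm}: R1→Holm 3·10=30, R2→Holm 6·25=150, R3→Holm 12·9=108, R4→Holm 3·19=57, R5→Holm 15·18=270, R6→Holm 11·4=44, R7→Holm 15·10=150. Service 809; fixed 261; total 1070.
{Holm, Pell, Kent}: R1→Holm 3·10=30, R2→Kent 3·25=75, R3→Kent 6·9=54, R4→Holm 3·19=57, R5→Kent 5·18=90, R6→Kent 2·4=8, R7→Kent 6·10=60. Service 374; fixed 865; total 1239.
No other subset beats 928.

Minimum total cost: 928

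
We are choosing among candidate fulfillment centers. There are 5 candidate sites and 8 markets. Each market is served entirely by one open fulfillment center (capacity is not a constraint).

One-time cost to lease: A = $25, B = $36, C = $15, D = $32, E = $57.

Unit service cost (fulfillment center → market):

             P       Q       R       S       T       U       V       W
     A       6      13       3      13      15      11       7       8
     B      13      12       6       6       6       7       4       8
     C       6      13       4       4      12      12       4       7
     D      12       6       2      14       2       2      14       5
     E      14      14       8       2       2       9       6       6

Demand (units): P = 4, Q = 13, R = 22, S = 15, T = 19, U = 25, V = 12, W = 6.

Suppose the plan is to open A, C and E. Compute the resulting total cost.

Each market is assigned to its cheapest site among the open ones.
{A, C, E}: P→A 6·4=24, Q→A 13·13=169, R→A 3·22=66, S→E 2·15=30, T→E 2·19=38, U→E 9·25=225, V→C 4·12=48, W→E 6·6=36. Service 636; fixed 97; total 733.

Total cost: 733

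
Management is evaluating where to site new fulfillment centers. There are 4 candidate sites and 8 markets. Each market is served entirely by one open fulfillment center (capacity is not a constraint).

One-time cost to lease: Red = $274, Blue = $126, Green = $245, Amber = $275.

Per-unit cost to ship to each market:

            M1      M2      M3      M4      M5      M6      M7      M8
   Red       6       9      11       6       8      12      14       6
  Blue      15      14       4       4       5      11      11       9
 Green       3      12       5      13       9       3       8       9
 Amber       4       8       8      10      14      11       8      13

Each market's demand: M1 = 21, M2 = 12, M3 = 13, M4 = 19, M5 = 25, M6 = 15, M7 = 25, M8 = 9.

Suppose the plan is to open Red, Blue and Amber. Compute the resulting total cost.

Each market is assigned to its cheapest site among the open ones.
{Red, Blue, Amber}: M1→Amber 4·21=84, M2→Amber 8·12=96, M3→Blue 4·13=52, M4→Blue 4·19=76, M5→Blue 5·25=125, M6→Blue 11·15=165, M7→Amber 8·25=200, M8→Red 6·9=54. Service 852; fixed 675; total 1527.

Total cost: 1527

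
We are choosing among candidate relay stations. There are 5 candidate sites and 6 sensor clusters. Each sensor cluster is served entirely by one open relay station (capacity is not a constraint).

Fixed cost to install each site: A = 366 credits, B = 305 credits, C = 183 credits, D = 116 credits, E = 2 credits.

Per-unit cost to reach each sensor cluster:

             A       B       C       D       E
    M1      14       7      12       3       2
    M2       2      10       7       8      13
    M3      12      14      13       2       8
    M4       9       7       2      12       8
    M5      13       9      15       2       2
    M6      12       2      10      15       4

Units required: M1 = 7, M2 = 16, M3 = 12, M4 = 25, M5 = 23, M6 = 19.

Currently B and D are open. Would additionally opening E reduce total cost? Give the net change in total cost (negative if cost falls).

Current service cost with {B, D}: 432.
Adding E: each sensor cluster re-picks its cheapest; new service cost 425, saving 7.
Extra fixed cost: 2. Net change = 2 − 7 = -5.
(Totals: 853 → 848.)

Yes — net change −5 (cost falls by 5).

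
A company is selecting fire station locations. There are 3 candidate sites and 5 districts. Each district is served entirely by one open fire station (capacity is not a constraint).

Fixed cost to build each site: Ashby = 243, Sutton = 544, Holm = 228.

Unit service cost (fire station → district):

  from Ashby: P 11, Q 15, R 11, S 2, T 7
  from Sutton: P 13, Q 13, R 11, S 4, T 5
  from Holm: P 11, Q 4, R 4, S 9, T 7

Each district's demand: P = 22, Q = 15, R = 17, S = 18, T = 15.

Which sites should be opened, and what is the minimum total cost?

Open Holm only; minimum total cost 865.

For any fixed open set, each district goes to its cheapest open site; total = fixed + service.
{Holm}: P→Holm 11·22=242, Q→Holm 4·15=60, R→Holm 4·17=68, S→Holm 9·18=162, T→Holm 7·15=105. Service 637; fixed 228; total 865.
{Ashby, Holm}: P→Ashby 11·22=242, Q→Holm 4·15=60, R→Holm 4·17=68, S→Ashby 2·18=36, T→Ashby 7·15=105. Service 511; fixed 471; total 982.
{Ashby}: service 795 + fixed 243 = 1038
{Ashby, Sutton, Holm}: P→Ashby 11·22=242, Q→Holm 4·15=60, R→Holm 4·17=68, S→Ashby 2·18=36, T→Sutton 5·15=75. Service 481; fixed 1015; total 1496.
No other subset beats 865.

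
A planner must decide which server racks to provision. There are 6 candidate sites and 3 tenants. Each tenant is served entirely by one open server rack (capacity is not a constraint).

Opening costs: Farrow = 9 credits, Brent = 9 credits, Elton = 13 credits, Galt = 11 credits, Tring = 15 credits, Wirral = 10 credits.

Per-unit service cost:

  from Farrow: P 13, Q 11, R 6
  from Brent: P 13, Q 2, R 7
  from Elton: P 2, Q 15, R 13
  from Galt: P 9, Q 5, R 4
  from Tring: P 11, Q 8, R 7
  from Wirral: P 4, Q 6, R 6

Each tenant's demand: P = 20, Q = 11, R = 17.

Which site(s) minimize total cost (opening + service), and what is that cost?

For any fixed open set, each tenant goes to its cheapest open site; total = fixed + service.
{Brent, Elton, Galt}: P→Elton 2·20=40, Q→Brent 2·11=22, R→Galt 4·17=68. Service 130; fixed 33; total 163.
{Farrow, Brent, Elton, Galt}: P→Elton 2·20=40, Q→Brent 2·11=22, R→Galt 4·17=68. Service 130; fixed 42; total 172.
{Brent, Elton, Galt, Wirral}: P→Elton 2·20=40, Q→Brent 2·11=22, R→Galt 4·17=68. Service 130; fixed 43; total 173.
{Farrow, Brent, Elton, Galt, Tring, Wirral}: P→Elton 2·20=40, Q→Brent 2·11=22, R→Galt 4·17=68. Service 130; fixed 67; total 197.
No other subset beats 163.

Open Brent, Elton and Galt; minimum total cost 163.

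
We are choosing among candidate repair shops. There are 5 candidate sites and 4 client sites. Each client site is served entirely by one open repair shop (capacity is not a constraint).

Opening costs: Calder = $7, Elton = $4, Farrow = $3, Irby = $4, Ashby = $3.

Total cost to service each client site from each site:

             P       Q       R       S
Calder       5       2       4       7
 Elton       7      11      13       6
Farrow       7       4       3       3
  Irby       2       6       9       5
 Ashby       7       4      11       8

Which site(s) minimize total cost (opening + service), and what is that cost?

Open Farrow and Irby; minimum total cost 19.

For any fixed open set, each client site goes to its cheapest open site; total = fixed + service.
{Farrow, Irby}: P→Irby 2, Q→Farrow 4, R→Farrow 3, S→Farrow 3. Service 12; fixed 7; total 19.
{Farrow}: service 17 + fixed 3 = 20
{Farrow, Irby, Ashby}: service 12 + fixed 10 = 22
{Calder, Elton, Farrow, Irby, Ashby}: service 10 + fixed 21 = 31
No other subset beats 19.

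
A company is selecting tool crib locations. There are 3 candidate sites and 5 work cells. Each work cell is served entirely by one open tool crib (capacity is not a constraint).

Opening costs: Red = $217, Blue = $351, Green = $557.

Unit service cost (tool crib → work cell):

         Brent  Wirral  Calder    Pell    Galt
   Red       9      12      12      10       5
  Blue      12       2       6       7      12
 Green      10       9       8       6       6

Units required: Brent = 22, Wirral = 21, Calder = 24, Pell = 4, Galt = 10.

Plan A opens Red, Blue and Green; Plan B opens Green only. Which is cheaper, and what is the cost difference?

Plan A: {Red, Blue, Green}: Brent→Red 9·22=198, Wirral→Blue 2·21=42, Calder→Blue 6·24=144, Pell→Green 6·4=24, Galt→Red 5·10=50. Service 458; fixed 1125; total 1583.
Plan B: {Green}: Brent→Green 10·22=220, Wirral→Green 9·21=189, Calder→Green 8·24=192, Pell→Green 6·4=24, Galt→Green 6·10=60. Service 685; fixed 557; total 1242.
Difference: |1583 − 1242| = 341.

Plan B is cheaper by 341.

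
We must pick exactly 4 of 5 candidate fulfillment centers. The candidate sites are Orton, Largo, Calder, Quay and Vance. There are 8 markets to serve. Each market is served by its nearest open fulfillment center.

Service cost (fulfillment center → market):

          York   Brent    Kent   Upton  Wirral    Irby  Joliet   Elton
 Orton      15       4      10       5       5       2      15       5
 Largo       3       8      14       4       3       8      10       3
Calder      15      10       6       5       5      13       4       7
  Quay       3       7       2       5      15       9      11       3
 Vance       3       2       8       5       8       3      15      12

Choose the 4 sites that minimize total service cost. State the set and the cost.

Choose Largo, Calder, Quay and Vance; total service cost 24.

With exactly 4 open, each market uses its cheapest among the chosen.
{Largo, Calder, Quay, Vance}: York→Largo 3, Brent→Vance 2, Kent→Quay 2, Upton→Largo 4, Wirral→Largo 3, Irby→Vance 3, Joliet→Calder 4, Elton→Largo 3. Service cost 24.
{Orton, Largo, Calder, Quay}: service cost 25
{Orton, Calder, Quay, Vance}: service cost 26
Among all 5 size-4 choices, {Largo, Calder, Quay, Vance} is lowest.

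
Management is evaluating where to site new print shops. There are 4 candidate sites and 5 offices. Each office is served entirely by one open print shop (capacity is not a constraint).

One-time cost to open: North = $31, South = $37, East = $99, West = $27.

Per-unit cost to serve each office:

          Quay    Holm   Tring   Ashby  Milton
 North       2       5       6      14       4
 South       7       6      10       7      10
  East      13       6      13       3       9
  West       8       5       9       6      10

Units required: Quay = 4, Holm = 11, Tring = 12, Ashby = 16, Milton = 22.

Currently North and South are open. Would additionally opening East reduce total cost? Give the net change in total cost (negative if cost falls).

No — net change +35 (cost rises by 35).

Current service cost with {North, South}: 335.
Adding East: each office re-picks its cheapest; new service cost 271, saving 64.
Extra fixed cost: 99. Net change = 99 − 64 = 35.
(Totals: 403 → 438.)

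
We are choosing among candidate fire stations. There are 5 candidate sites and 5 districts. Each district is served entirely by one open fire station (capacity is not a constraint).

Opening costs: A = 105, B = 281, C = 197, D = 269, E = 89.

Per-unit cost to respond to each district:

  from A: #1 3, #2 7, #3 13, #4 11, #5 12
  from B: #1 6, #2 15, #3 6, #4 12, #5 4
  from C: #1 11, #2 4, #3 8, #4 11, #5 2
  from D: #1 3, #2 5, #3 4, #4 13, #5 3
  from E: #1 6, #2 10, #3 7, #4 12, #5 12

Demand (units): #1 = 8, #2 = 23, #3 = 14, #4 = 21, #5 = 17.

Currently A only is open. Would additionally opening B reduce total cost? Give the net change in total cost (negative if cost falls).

Current service cost with {A}: 802.
Adding B: each district re-picks its cheapest; new service cost 568, saving 234.
Extra fixed cost: 281. Net change = 281 − 234 = 47.
(Totals: 907 → 954.)

No — net change +47 (cost rises by 47).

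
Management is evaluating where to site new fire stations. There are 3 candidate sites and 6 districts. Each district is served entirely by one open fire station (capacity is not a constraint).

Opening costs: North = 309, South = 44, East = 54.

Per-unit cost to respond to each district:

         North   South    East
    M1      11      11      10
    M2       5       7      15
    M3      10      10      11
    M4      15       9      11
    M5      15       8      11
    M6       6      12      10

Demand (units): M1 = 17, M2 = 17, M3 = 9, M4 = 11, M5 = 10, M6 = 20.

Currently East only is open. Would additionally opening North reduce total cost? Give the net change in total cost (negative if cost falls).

Current service cost with {East}: 955.
Adding North: each district re-picks its cheapest; new service cost 696, saving 259.
Extra fixed cost: 309. Net change = 309 − 259 = 50.
(Totals: 1009 → 1059.)

No — net change +50 (cost rises by 50).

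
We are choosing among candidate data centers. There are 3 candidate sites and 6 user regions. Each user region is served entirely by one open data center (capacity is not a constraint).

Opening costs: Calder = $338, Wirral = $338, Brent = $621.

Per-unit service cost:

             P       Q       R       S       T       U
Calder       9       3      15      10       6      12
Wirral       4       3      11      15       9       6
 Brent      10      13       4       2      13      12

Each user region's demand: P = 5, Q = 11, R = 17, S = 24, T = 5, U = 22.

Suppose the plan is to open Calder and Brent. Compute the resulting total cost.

Each user region is assigned to its cheapest site among the open ones.
{Calder, Brent}: P→Calder 9·5=45, Q→Calder 3·11=33, R→Brent 4·17=68, S→Brent 2·24=48, T→Calder 6·5=30, U→Calder 12·22=264. Service 488; fixed 959; total 1447.

Total cost: 1447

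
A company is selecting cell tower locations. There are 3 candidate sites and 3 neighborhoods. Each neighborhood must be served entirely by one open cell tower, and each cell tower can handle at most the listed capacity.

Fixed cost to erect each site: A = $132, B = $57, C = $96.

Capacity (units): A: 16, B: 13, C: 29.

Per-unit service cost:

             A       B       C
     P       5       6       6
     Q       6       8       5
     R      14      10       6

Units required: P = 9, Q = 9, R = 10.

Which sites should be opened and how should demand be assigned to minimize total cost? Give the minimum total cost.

Minimum total cost: 255

Open {C}: P→C 6·9=54, Q→C 5·9=45, R→C 6·10=60.
Loads: C carries 28/29. Service 159; fixed 96; total 255.
Next best feasible plan costs 312.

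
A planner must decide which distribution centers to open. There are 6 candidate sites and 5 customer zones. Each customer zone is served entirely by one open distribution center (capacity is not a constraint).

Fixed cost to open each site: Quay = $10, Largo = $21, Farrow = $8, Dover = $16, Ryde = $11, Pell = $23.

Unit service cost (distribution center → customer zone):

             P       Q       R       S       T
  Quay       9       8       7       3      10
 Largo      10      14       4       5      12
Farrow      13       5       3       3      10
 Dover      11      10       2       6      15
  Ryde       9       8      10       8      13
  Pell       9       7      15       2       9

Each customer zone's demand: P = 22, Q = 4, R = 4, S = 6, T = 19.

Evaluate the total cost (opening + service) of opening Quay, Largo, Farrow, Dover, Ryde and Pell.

Each customer zone is assigned to its cheapest site among the open ones.
{Quay, Largo, Farrow, Dover, Ryde, Pell}: P→Quay 9·22=198, Q→Farrow 5·4=20, R→Dover 2·4=8, S→Pell 2·6=12, T→Pell 9·19=171. Service 409; fixed 89; total 498.

Total cost: 498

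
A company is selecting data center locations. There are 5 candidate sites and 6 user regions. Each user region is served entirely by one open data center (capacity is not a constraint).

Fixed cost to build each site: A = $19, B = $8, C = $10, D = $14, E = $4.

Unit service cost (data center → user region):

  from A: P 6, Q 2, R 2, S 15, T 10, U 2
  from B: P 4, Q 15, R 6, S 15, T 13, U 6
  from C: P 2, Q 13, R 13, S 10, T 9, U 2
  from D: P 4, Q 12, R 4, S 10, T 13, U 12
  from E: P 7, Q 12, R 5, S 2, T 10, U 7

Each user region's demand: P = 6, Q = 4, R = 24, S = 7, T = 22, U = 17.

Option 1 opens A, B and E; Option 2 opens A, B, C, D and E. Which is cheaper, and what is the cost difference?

Option 1: {A, B, E}: P→B 4·6=24, Q→A 2·4=8, R→A 2·24=48, S→E 2·7=14, T→A 10·22=220, U→A 2·17=34. Service 348; fixed 31; total 379.
Option 2: {A, B, C, D, E}: P→C 2·6=12, Q→A 2·4=8, R→A 2·24=48, S→E 2·7=14, T→C 9·22=198, U→A 2·17=34. Service 314; fixed 55; total 369.
Difference: |379 − 369| = 10.

Option 2 is cheaper by 10.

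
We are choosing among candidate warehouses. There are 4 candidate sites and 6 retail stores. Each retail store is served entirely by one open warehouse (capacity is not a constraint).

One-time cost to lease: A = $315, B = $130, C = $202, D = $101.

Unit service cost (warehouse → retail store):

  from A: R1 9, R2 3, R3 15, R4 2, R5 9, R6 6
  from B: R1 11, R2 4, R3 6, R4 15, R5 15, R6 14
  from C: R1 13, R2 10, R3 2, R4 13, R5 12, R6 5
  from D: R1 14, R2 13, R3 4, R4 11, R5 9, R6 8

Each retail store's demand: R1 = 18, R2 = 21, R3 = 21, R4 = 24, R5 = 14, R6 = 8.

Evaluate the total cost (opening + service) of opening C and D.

Each retail store is assigned to its cheapest site among the open ones.
{C, D}: R1→C 13·18=234, R2→C 10·21=210, R3→C 2·21=42, R4→D 11·24=264, R5→D 9·14=126, R6→C 5·8=40. Service 916; fixed 303; total 1219.

Total cost: 1219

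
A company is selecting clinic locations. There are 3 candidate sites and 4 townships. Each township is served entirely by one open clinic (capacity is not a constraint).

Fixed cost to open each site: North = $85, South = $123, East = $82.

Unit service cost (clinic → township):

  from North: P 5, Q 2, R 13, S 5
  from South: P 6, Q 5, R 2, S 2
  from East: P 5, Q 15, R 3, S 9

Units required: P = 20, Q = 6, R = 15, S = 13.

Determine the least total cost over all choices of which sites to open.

For any fixed open set, each township goes to its cheapest open site; total = fixed + service.
{South}: P→South 6·20=120, Q→South 5·6=30, R→South 2·15=30, S→South 2·13=26. Service 206; fixed 123; total 329.
{North, South}: P→North 5·20=100, Q→North 2·6=12, R→South 2·15=30, S→South 2·13=26. Service 168; fixed 208; total 376.
{North, East}: service 222 + fixed 167 = 389
{North, South, East}: service 168 + fixed 290 = 458
No other subset beats 329.

Minimum total cost: 329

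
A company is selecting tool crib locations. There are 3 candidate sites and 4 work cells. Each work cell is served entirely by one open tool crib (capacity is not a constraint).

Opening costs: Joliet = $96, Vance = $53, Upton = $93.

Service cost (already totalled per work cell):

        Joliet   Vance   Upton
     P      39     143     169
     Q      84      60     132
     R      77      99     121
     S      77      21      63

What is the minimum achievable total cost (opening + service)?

Minimum total cost: 346

For any fixed open set, each work cell goes to its cheapest open site; total = fixed + service.
{Joliet, Vance}: P→Joliet 39, Q→Vance 60, R→Joliet 77, S→Vance 21. Service 197; fixed 149; total 346.
{Joliet}: service 277 + fixed 96 = 373
{Vance}: service 323 + fixed 53 = 376
{Joliet, Vance, Upton}: service 197 + fixed 242 = 439
No other subset beats 346.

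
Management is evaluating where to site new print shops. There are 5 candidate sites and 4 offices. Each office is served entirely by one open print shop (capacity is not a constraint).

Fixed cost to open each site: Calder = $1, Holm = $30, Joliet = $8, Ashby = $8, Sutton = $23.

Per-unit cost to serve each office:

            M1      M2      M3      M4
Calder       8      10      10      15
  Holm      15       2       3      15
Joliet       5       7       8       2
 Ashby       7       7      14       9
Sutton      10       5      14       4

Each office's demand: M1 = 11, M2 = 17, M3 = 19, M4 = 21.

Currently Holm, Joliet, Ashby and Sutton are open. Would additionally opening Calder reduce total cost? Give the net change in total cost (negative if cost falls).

Current service cost with {Holm, Joliet, Ashby, Sutton}: 188.
Adding Calder: each office re-picks its cheapest; new service cost 188, saving 0.
Extra fixed cost: 1. Net change = 1 − 0 = 1.
(Totals: 257 → 258.)

No — net change +1 (cost rises by 1).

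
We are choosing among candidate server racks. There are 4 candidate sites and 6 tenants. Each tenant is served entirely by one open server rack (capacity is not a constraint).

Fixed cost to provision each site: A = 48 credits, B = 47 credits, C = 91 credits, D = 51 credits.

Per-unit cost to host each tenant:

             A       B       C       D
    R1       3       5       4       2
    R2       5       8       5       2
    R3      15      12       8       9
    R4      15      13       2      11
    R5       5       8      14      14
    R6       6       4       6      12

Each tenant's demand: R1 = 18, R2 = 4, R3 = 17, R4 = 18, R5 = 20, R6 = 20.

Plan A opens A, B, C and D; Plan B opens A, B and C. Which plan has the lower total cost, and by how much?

Plan A: {A, B, C, D}: R1→D 2·18=36, R2→D 2·4=8, R3→C 8·17=136, R4→C 2·18=36, R5→A 5·20=100, R6→B 4·20=80. Service 396; fixed 237; total 633.
Plan B: {A, B, C}: R1→A 3·18=54, R2→A 5·4=20, R3→C 8·17=136, R4→C 2·18=36, R5→A 5·20=100, R6→B 4·20=80. Service 426; fixed 186; total 612.
Difference: |633 − 612| = 21.

Plan B is cheaper by 21.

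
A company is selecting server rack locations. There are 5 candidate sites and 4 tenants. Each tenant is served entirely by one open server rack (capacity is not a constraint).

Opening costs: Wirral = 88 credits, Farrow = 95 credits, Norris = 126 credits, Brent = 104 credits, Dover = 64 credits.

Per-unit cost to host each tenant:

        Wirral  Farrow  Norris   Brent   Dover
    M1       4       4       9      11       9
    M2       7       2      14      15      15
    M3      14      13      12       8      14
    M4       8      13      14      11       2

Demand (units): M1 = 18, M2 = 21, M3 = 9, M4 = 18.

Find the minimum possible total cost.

Minimum total cost: 426

For any fixed open set, each tenant goes to its cheapest open site; total = fixed + service.
{Farrow, Dover}: M1→Farrow 4·18=72, M2→Farrow 2·21=42, M3→Farrow 13·9=117, M4→Dover 2·18=36. Service 267; fixed 159; total 426.
{Farrow, Brent, Dover}: service 222 + fixed 263 = 485
{Wirral, Farrow, Dover}: service 267 + fixed 247 = 514
{Wirral, Farrow, Norris, Brent, Dover}: M1→Wirral 4·18=72, M2→Farrow 2·21=42, M3→Brent 8·9=72, M4→Dover 2·18=36. Service 222; fixed 477; total 699.
No other subset beats 426.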